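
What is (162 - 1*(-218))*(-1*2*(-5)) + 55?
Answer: 3855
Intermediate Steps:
(162 - 1*(-218))*(-1*2*(-5)) + 55 = (162 + 218)*(-2*(-5)) + 55 = 380*10 + 55 = 3800 + 55 = 3855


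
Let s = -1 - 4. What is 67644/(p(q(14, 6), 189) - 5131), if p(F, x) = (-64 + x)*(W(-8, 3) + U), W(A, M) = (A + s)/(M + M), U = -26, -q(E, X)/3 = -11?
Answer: -405864/51911 ≈ -7.8185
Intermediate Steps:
s = -5
q(E, X) = 33 (q(E, X) = -3*(-11) = 33)
W(A, M) = (-5 + A)/(2*M) (W(A, M) = (A - 5)/(M + M) = (-5 + A)/((2*M)) = (-5 + A)*(1/(2*M)) = (-5 + A)/(2*M))
p(F, x) = 5408/3 - 169*x/6 (p(F, x) = (-64 + x)*((1/2)*(-5 - 8)/3 - 26) = (-64 + x)*((1/2)*(1/3)*(-13) - 26) = (-64 + x)*(-13/6 - 26) = (-64 + x)*(-169/6) = 5408/3 - 169*x/6)
67644/(p(q(14, 6), 189) - 5131) = 67644/((5408/3 - 169/6*189) - 5131) = 67644/((5408/3 - 10647/2) - 5131) = 67644/(-21125/6 - 5131) = 67644/(-51911/6) = 67644*(-6/51911) = -405864/51911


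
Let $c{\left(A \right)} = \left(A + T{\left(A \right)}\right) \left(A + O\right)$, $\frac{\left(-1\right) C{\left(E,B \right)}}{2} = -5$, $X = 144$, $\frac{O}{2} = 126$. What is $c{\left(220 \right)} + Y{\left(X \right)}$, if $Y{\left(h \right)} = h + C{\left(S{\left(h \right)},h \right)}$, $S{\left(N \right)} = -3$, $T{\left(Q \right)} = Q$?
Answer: $207834$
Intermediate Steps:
$O = 252$ ($O = 2 \cdot 126 = 252$)
$C{\left(E,B \right)} = 10$ ($C{\left(E,B \right)} = \left(-2\right) \left(-5\right) = 10$)
$c{\left(A \right)} = 2 A \left(252 + A\right)$ ($c{\left(A \right)} = \left(A + A\right) \left(A + 252\right) = 2 A \left(252 + A\right)$)
$Y{\left(h \right)} = 10 + h$ ($Y{\left(h \right)} = h + 10 = 10 + h$)
$c{\left(220 \right)} + Y{\left(X \right)} = 2 \cdot 220 \left(252 + 220\right) + \left(10 + 144\right) = 2 \cdot 220 \cdot 472 + 154 = 207680 + 154 = 207834$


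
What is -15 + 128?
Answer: 113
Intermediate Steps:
-15 + 128 = 113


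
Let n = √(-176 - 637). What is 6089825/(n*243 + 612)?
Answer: 414108100/5375709 - 18269475*I*√813/597301 ≈ 77.033 - 872.12*I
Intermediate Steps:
n = I*√813 (n = √(-813) = I*√813 ≈ 28.513*I)
6089825/(n*243 + 612) = 6089825/((I*√813)*243 + 612) = 6089825/(243*I*√813 + 612) = 6089825/(612 + 243*I*√813)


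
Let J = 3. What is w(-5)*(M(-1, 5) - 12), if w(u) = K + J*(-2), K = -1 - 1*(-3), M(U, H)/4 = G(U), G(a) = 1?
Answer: 32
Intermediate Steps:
M(U, H) = 4 (M(U, H) = 4*1 = 4)
K = 2 (K = -1 + 3 = 2)
w(u) = -4 (w(u) = 2 + 3*(-2) = 2 - 6 = -4)
w(-5)*(M(-1, 5) - 12) = -4*(4 - 12) = -4*(-8) = 32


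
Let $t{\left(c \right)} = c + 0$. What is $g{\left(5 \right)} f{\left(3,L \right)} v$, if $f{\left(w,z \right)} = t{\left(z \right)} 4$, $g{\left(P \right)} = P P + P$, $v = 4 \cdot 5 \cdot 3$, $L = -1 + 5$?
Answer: $28800$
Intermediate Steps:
$L = 4$
$v = 60$ ($v = 20 \cdot 3 = 60$)
$t{\left(c \right)} = c$
$g{\left(P \right)} = P + P^{2}$ ($g{\left(P \right)} = P^{2} + P = P + P^{2}$)
$f{\left(w,z \right)} = 4 z$ ($f{\left(w,z \right)} = z 4 = 4 z$)
$g{\left(5 \right)} f{\left(3,L \right)} v = 5 \left(1 + 5\right) 4 \cdot 4 \cdot 60 = 5 \cdot 6 \cdot 16 \cdot 60 = 30 \cdot 16 \cdot 60 = 480 \cdot 60 = 28800$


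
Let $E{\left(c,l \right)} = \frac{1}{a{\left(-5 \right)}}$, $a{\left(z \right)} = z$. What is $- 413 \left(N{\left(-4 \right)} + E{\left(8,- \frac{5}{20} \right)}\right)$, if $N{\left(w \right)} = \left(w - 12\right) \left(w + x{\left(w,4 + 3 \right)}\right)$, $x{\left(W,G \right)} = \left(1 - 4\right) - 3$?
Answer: $- \frac{329987}{5} \approx -65997.0$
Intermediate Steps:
$x{\left(W,G \right)} = -6$ ($x{\left(W,G \right)} = -3 - 3 = -6$)
$E{\left(c,l \right)} = - \frac{1}{5}$ ($E{\left(c,l \right)} = \frac{1}{-5} = - \frac{1}{5}$)
$N{\left(w \right)} = \left(-12 + w\right) \left(-6 + w\right)$ ($N{\left(w \right)} = \left(w - 12\right) \left(w - 6\right) = \left(-12 + w\right) \left(-6 + w\right)$)
$- 413 \left(N{\left(-4 \right)} + E{\left(8,- \frac{5}{20} \right)}\right) = - 413 \left(\left(72 + \left(-4\right)^{2} - -72\right) - \frac{1}{5}\right) = - 413 \left(\left(72 + 16 + 72\right) - \frac{1}{5}\right) = - 413 \left(160 - \frac{1}{5}\right) = \left(-413\right) \frac{799}{5} = - \frac{329987}{5}$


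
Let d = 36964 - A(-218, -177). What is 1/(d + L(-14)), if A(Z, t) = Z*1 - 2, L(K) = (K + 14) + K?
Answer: 1/37170 ≈ 2.6903e-5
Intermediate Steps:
L(K) = 14 + 2*K (L(K) = (14 + K) + K = 14 + 2*K)
A(Z, t) = -2 + Z (A(Z, t) = Z - 2 = -2 + Z)
d = 37184 (d = 36964 - (-2 - 218) = 36964 - 1*(-220) = 36964 + 220 = 37184)
1/(d + L(-14)) = 1/(37184 + (14 + 2*(-14))) = 1/(37184 + (14 - 28)) = 1/(37184 - 14) = 1/37170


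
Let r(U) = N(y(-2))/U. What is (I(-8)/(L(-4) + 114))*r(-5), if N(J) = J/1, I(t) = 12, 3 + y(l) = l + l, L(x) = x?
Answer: 42/275 ≈ 0.15273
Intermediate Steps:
y(l) = -3 + 2*l (y(l) = -3 + (l + l) = -3 + 2*l)
N(J) = J (N(J) = J*1 = J)
r(U) = -7/U (r(U) = (-3 + 2*(-2))/U = (-3 - 4)/U = -7/U)
(I(-8)/(L(-4) + 114))*r(-5) = (12/(-4 + 114))*(-7/(-5)) = (12/110)*(-7*(-⅕)) = (12*(1/110))*(7/5) = (6/55)*(7/5) = 42/275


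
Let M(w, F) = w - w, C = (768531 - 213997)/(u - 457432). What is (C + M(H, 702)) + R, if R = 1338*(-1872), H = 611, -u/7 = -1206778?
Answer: -10006437575885/3995007 ≈ -2.5047e+6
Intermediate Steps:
u = 8447446 (u = -7*(-1206778) = 8447446)
C = 277267/3995007 (C = (768531 - 213997)/(8447446 - 457432) = 554534/7990014 = 554534*(1/7990014) = 277267/3995007 ≈ 0.069403)
M(w, F) = 0
R = -2504736
(C + M(H, 702)) + R = (277267/3995007 + 0) - 2504736 = 277267/3995007 - 2504736 = -10006437575885/3995007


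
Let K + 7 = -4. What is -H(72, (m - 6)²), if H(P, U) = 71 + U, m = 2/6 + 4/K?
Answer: -116920/1089 ≈ -107.36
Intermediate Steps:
K = -11 (K = -7 - 4 = -11)
m = -1/33 (m = 2/6 + 4/(-11) = 2*(⅙) + 4*(-1/11) = ⅓ - 4/11 = -1/33 ≈ -0.030303)
-H(72, (m - 6)²) = -(71 + (-1/33 - 6)²) = -(71 + (-199/33)²) = -(71 + 39601/1089) = -1*116920/1089 = -116920/1089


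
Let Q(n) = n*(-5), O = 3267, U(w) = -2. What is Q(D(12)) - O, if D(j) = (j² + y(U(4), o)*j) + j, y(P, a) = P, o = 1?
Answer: -3927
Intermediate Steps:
D(j) = j² - j (D(j) = (j² - 2*j) + j = j² - j)
Q(n) = -5*n
Q(D(12)) - O = -60*(-1 + 12) - 1*3267 = -60*11 - 3267 = -5*132 - 3267 = -660 - 3267 = -3927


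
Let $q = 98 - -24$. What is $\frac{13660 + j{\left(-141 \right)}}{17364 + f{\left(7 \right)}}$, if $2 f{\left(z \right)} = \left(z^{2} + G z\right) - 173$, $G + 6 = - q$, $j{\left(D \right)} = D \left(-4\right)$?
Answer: $\frac{7112}{8427} \approx 0.84395$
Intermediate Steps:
$q = 122$ ($q = 98 + 24 = 122$)
$j{\left(D \right)} = - 4 D$
$G = -128$ ($G = -6 - 122 = -128$)
$f{\left(z \right)} = - \frac{173}{2} + \frac{z^{2}}{2} - 64 z$ ($f{\left(z \right)} = \frac{\left(z^{2} - 128 z\right) - 173}{2} = \frac{-173 + z^{2} - 128 z}{2} = - \frac{173}{2} + \frac{z^{2}}{2} - 64 z$)
$\frac{13660 + j{\left(-141 \right)}}{17364 + f{\left(7 \right)}} = \frac{13660 - -564}{17364 - \left(\frac{1069}{2} - \frac{49}{2}\right)} = \frac{13660 + 564}{17364 - 510} = \frac{14224}{17364 - 510} = \frac{14224}{16854} = 14224 \cdot \frac{1}{16854} = \frac{7112}{8427}$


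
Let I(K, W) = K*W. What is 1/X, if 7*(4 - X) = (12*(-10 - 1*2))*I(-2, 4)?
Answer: -7/1124 ≈ -0.0062278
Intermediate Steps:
X = -1124/7 (X = 4 - 12*(-10 - 1*2)*(-2*4)/7 = 4 - 12*(-10 - 2)*(-8)/7 = 4 - 12*(-12)*(-8)/7 = 4 - (-144)*(-8)/7 = 4 - ⅐*1152 = 4 - 1152/7 = -1124/7 ≈ -160.57)
1/X = 1/(-1124/7) = -7/1124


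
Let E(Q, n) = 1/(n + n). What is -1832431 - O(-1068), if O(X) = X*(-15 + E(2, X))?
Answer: -3696903/2 ≈ -1.8485e+6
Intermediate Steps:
E(Q, n) = 1/(2*n)
O(X) = X*(-15 + 1/(2*X))
-1832431 - O(-1068) = -1832431 - (1/2 - 15*(-1068)) = -1832431 - (1/2 + 16020) = -1832431 - 1*32041/2 = -1832431 - 32041/2 = -3696903/2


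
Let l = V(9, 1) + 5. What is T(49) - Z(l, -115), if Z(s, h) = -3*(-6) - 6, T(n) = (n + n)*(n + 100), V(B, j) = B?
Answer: 14590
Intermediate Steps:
T(n) = 2*n*(100 + n) (T(n) = (2*n)*(100 + n) = 2*n*(100 + n))
l = 14 (l = 9 + 5 = 14)
Z(s, h) = 12 (Z(s, h) = 18 - 6 = 12)
T(49) - Z(l, -115) = 2*49*(100 + 49) - 1*12 = 2*49*149 - 12 = 14602 - 12 = 14590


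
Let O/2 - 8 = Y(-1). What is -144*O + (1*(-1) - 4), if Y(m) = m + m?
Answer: -1733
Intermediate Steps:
Y(m) = 2*m
O = 12 (O = 16 + 2*(2*(-1)) = 16 + 2*(-2) = 16 - 4 = 12)
-144*O + (1*(-1) - 4) = -144*12 + (1*(-1) - 4) = -1728 + (-1 - 4) = -1728 - 5 = -1733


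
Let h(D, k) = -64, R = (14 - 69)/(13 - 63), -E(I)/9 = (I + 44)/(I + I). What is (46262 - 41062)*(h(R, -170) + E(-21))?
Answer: -2150200/7 ≈ -3.0717e+5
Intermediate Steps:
E(I) = -9*(44 + I)/(2*I) (E(I) = -9*(I + 44)/(I + I) = -9*(44 + I)/(2*I))
R = 11/10 (R = -55/(-50) = -55*(-1/50) = 11/10 ≈ 1.1000)
(46262 - 41062)*(h(R, -170) + E(-21)) = (46262 - 41062)*(-64 + (-9/2 - 198/(-21))) = 5200*(-64 + (-9/2 - 198*(-1/21))) = 5200*(-64 + (-9/2 + 66/7)) = 5200*(-64 + 69/14) = 5200*(-827/14) = -2150200/7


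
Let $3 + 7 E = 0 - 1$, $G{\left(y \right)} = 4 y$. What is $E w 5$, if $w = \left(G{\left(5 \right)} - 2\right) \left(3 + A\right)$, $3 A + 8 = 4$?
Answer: $- \frac{600}{7} \approx -85.714$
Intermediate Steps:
$A = - \frac{4}{3}$ ($A = - \frac{8}{3} + \frac{1}{3} \cdot 4 = - \frac{8}{3} + \frac{4}{3} = - \frac{4}{3} \approx -1.3333$)
$w = 30$ ($w = \left(4 \cdot 5 - 2\right) \left(3 - \frac{4}{3}\right) = \left(20 - 2\right) \frac{5}{3} = 18 \cdot \frac{5}{3} = 30$)
$E = - \frac{4}{7}$ ($E = - \frac{3}{7} + \frac{0 - 1}{7} = - \frac{3}{7} + \frac{1}{7} \left(-1\right) = - \frac{3}{7} - \frac{1}{7} = - \frac{4}{7} \approx -0.57143$)
$E w 5 = \left(- \frac{4}{7}\right) 30 \cdot 5 = \left(- \frac{120}{7}\right) 5 = - \frac{600}{7}$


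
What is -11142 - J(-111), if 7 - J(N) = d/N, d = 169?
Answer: -1237708/111 ≈ -11151.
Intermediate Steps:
J(N) = 7 - 169/N
-11142 - J(-111) = -11142 - (7 - 169/(-111)) = -11142 - (7 - 169*(-1/111)) = -11142 - (7 + 169/111) = -11142 - 1*946/111 = -11142 - 946/111 = -1237708/111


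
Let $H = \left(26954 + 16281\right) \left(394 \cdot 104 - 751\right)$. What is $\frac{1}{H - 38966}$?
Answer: $\frac{1}{1739088909} \approx 5.7501 \cdot 10^{-10}$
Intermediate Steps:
$H = 1739127875$ ($H = 43235 \left(40976 - 751\right) = 43235 \cdot 40225 = 1739127875$)
$\frac{1}{H - 38966} = \frac{1}{1739127875 - 38966} = \frac{1}{1739088909}$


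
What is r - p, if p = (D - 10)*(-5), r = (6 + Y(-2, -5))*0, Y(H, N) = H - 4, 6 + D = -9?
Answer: -125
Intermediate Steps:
D = -15 (D = -6 - 9 = -15)
Y(H, N) = -4 + H
r = 0 (r = (6 + (-4 - 2))*0 = (6 - 6)*0 = 0*0 = 0)
p = 125 (p = (-15 - 10)*(-5) = -25*(-5) = 125)
r - p = 0 - 1*125 = 0 - 125 = -125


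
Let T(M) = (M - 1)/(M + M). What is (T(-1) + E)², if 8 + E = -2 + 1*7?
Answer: 4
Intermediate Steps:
E = -3 (E = -8 + (-2 + 1*7) = -8 + (-2 + 7) = -8 + 5 = -3)
T(M) = (-1 + M)/(2*M) (T(M) = (-1 + M)/((2*M)) = (-1 + M)*(1/(2*M)) = (-1 + M)/(2*M))
(T(-1) + E)² = ((½)*(-1 - 1)/(-1) - 3)² = ((½)*(-1)*(-2) - 3)² = (1 - 3)² = (-2)² = 4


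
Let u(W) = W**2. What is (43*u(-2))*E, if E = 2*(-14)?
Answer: -4816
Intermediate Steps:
E = -28
(43*u(-2))*E = (43*(-2)**2)*(-28) = (43*4)*(-28) = 172*(-28) = -4816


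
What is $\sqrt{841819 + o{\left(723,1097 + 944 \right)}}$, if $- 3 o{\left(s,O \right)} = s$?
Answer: $\sqrt{841578} \approx 917.38$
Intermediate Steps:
$o{\left(s,O \right)} = - \frac{s}{3}$
$\sqrt{841819 + o{\left(723,1097 + 944 \right)}} = \sqrt{841819 - 241} = \sqrt{841578}$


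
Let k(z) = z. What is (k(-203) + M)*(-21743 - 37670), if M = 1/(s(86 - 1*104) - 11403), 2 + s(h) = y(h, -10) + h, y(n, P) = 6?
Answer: 137698658276/11417 ≈ 1.2061e+7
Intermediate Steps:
s(h) = 4 + h (s(h) = -2 + (6 + h) = 4 + h)
M = -1/11417 (M = 1/((4 + (86 - 1*104)) - 11403) = 1/((4 + (86 - 104)) - 11403) = 1/((4 - 18) - 11403) = 1/(-14 - 11403) = 1/(-11417) = -1/11417 ≈ -8.7589e-5)
(k(-203) + M)*(-21743 - 37670) = (-203 - 1/11417)*(-21743 - 37670) = -2317652/11417*(-59413) = 137698658276/11417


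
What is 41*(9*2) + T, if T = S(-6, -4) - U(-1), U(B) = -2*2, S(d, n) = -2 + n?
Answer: 736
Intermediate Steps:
U(B) = -4
T = -2 (T = (-2 - 4) - 1*(-4) = -6 + 4 = -2)
41*(9*2) + T = 41*(9*2) - 2 = 41*18 - 2 = 738 - 2 = 736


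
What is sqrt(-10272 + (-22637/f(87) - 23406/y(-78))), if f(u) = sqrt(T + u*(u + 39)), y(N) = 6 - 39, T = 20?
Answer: sqrt(-482872170440 - 1769443742*sqrt(38))/7106 ≈ 98.887*I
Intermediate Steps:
y(N) = -33
f(u) = sqrt(20 + u*(39 + u)) (f(u) = sqrt(20 + u*(u + 39)) = sqrt(20 + u*(39 + u)))
sqrt(-10272 + (-22637/f(87) - 23406/y(-78))) = sqrt(-10272 + (-22637/sqrt(20 + 87**2 + 39*87) - 23406/(-33))) = sqrt(-10272 + (-22637/sqrt(20 + 7569 + 3393) - 23406*(-1/33))) = sqrt(-10272 + (-22637*sqrt(38)/646 + 7802/11)) = sqrt(-10272 + (7802/11 - 22637*sqrt(38)/646)) = sqrt(-105190/11 - 22637*sqrt(38)/646)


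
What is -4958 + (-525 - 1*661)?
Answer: -6144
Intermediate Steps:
-4958 + (-525 - 1*661) = -4958 + (-525 - 661) = -4958 - 1186 = -6144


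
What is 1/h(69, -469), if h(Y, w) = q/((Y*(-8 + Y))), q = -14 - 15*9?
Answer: -4209/149 ≈ -28.248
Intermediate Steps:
q = -149 (q = -14 - 135 = -149)
h(Y, w) = -149/(Y*(-8 + Y)) (h(Y, w) = -149*1/(Y*(-8 + Y)) = -149/(Y*(-8 + Y)))
1/h(69, -469) = 1/(-149/(69*(-8 + 69))) = 1/(-149*1/69/61) = 1/(-149*1/69*1/61) = 1/(-149/4209) = -4209/149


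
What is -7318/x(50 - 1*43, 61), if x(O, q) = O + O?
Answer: -3659/7 ≈ -522.71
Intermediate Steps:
x(O, q) = 2*O
-7318/x(50 - 1*43, 61) = -7318*1/(2*(50 - 1*43)) = -7318*1/(2*(50 - 43)) = -7318/(2*7) = -7318/14 = -7318*1/14 = -3659/7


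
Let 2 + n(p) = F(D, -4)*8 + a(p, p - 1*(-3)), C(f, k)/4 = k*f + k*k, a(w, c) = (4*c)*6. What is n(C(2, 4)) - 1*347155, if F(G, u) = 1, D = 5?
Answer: -344773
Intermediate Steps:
a(w, c) = 24*c
C(f, k) = 4*k**2 + 4*f*k (C(f, k) = 4*(k*f + k*k) = 4*(f*k + k**2) = 4*(k**2 + f*k) = 4*k**2 + 4*f*k)
n(p) = 78 + 24*p (n(p) = -2 + (1*8 + 24*(p - 1*(-3))) = -2 + (8 + 24*(p + 3)) = -2 + (8 + 24*(3 + p)) = -2 + (8 + (72 + 24*p)) = -2 + (80 + 24*p) = 78 + 24*p)
n(C(2, 4)) - 1*347155 = (78 + 24*(4*4*(2 + 4))) - 1*347155 = (78 + 24*(4*4*6)) - 347155 = (78 + 24*96) - 347155 = (78 + 2304) - 347155 = 2382 - 347155 = -344773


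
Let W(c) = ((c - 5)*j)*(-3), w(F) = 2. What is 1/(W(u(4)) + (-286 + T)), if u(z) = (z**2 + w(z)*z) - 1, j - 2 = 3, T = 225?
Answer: -1/331 ≈ -0.0030211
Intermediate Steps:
j = 5 (j = 2 + 3 = 5)
u(z) = -1 + z**2 + 2*z (u(z) = (z**2 + 2*z) - 1 = -1 + z**2 + 2*z)
W(c) = 75 - 15*c (W(c) = ((c - 5)*5)*(-3) = ((-5 + c)*5)*(-3) = (-25 + 5*c)*(-3) = 75 - 15*c)
1/(W(u(4)) + (-286 + T)) = 1/((75 - 15*(-1 + 4**2 + 2*4)) + (-286 + 225)) = 1/((75 - 15*(-1 + 16 + 8)) - 61) = 1/((75 - 15*23) - 61) = 1/((75 - 345) - 61) = 1/(-270 - 61) = 1/(-331) = -1/331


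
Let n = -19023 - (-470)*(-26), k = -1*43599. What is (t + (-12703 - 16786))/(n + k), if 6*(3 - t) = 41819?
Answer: 218735/449052 ≈ 0.48710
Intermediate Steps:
t = -41801/6 (t = 3 - ⅙*41819 = 3 - 41819/6 = -41801/6 ≈ -6966.8)
k = -43599
n = -31243 (n = -19023 - 1*12220 = -19023 - 12220 = -31243)
(t + (-12703 - 16786))/(n + k) = (-41801/6 + (-12703 - 16786))/(-31243 - 43599) = (-41801/6 - 29489)/(-74842) = -218735/6*(-1/74842) = 218735/449052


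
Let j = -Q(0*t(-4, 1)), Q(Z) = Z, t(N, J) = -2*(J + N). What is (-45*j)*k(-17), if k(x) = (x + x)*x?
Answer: 0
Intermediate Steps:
t(N, J) = -2*J - 2*N
k(x) = 2*x**2 (k(x) = (2*x)*x = 2*x**2)
j = 0 (j = -0*(-2*1 - 2*(-4)) = -0*(-2 + 8) = -0*6 = -1*0 = 0)
(-45*j)*k(-17) = (-45*0)*(2*(-17)**2) = 0*(2*289) = 0*578 = 0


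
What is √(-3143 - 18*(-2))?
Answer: I*√3107 ≈ 55.74*I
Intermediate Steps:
√(-3143 - 18*(-2)) = √(-3143 + 36) = √(-3107) = I*√3107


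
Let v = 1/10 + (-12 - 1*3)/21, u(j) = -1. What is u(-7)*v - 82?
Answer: -5697/70 ≈ -81.386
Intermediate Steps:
v = -43/70 (v = 1*(⅒) + (-12 - 3)*(1/21) = ⅒ - 15*1/21 = ⅒ - 5/7 = -43/70 ≈ -0.61429)
u(-7)*v - 82 = -1*(-43/70) - 82 = 43/70 - 82 = -5697/70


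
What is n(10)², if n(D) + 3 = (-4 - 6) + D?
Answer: 9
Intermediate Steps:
n(D) = -13 + D (n(D) = -3 + ((-4 - 6) + D) = -3 + (-10 + D) = -13 + D)
n(10)² = (-13 + 10)² = (-3)² = 9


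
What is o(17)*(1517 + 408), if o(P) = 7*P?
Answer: 229075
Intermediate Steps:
o(17)*(1517 + 408) = (7*17)*(1517 + 408) = 119*1925 = 229075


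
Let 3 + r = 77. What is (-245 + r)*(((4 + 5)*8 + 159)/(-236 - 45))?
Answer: 39501/281 ≈ 140.57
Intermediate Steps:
r = 74 (r = -3 + 77 = 74)
(-245 + r)*(((4 + 5)*8 + 159)/(-236 - 45)) = (-245 + 74)*(((4 + 5)*8 + 159)/(-236 - 45)) = -171*(9*8 + 159)/(-281) = -171*(72 + 159)*(-1)/281 = -39501*(-1)/281 = -171*(-231/281) = 39501/281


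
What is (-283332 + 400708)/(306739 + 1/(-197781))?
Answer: 11607371328/30333573079 ≈ 0.38266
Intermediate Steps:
(-283332 + 400708)/(306739 + 1/(-197781)) = 117376/(306739 - 1/197781) = 117376/(60667146158/197781) = 117376*(197781/60667146158) = 11607371328/30333573079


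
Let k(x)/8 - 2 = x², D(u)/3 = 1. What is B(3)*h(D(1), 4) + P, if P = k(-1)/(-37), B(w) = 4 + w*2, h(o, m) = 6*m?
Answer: 8856/37 ≈ 239.35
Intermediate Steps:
D(u) = 3 (D(u) = 3*1 = 3)
k(x) = 16 + 8*x²
B(w) = 4 + 2*w
P = -24/37 (P = (16 + 8*(-1)²)/(-37) = (16 + 8*1)*(-1/37) = (16 + 8)*(-1/37) = 24*(-1/37) = -24/37 ≈ -0.64865)
B(3)*h(D(1), 4) + P = (4 + 2*3)*(6*4) - 24/37 = (4 + 6)*24 - 24/37 = 10*24 - 24/37 = 240 - 24/37 = 8856/37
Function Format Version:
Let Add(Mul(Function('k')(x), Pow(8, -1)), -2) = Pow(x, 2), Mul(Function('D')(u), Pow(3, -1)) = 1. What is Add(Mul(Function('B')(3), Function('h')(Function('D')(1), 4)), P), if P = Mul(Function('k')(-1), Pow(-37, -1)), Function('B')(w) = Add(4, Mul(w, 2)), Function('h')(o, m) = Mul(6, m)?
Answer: Rational(8856, 37) ≈ 239.35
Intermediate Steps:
Function('D')(u) = 3 (Function('D')(u) = Mul(3, 1) = 3)
Function('k')(x) = Add(16, Mul(8, Pow(x, 2)))
Function('B')(w) = Add(4, Mul(2, w))
P = Rational(-24, 37) (P = Mul(Add(16, Mul(8, Pow(-1, 2))), Pow(-37, -1)) = Mul(Add(16, Mul(8, 1)), Rational(-1, 37)) = Mul(Add(16, 8), Rational(-1, 37)) = Mul(24, Rational(-1, 37)) = Rational(-24, 37) ≈ -0.64865)
Add(Mul(Function('B')(3), Function('h')(Function('D')(1), 4)), P) = Add(Mul(Add(4, Mul(2, 3)), Mul(6, 4)), Rational(-24, 37)) = Add(Mul(Add(4, 6), 24), Rational(-24, 37)) = Add(Mul(10, 24), Rational(-24, 37)) = Add(240, Rational(-24, 37)) = Rational(8856, 37)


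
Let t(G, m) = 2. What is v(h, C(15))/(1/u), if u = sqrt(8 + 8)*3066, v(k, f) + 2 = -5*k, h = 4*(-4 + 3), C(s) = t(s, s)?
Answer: 220752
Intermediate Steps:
C(s) = 2
h = -4 (h = 4*(-1) = -4)
v(k, f) = -2 - 5*k
u = 12264 (u = sqrt(16)*3066 = 4*3066 = 12264)
v(h, C(15))/(1/u) = (-2 - 5*(-4))/(1/12264) = (-2 + 20)/(1/12264) = 18*12264 = 220752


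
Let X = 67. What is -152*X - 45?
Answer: -10229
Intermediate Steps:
-152*X - 45 = -152*67 - 45 = -10184 - 45 = -10229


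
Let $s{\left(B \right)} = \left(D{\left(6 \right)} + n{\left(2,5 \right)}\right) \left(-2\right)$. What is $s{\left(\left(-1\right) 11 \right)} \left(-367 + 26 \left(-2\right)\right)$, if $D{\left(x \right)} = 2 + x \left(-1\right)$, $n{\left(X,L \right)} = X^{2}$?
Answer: $0$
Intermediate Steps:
$D{\left(x \right)} = 2 - x$
$s{\left(B \right)} = 0$ ($s{\left(B \right)} = \left(\left(2 - 6\right) + 2^{2}\right) \left(-2\right) = \left(\left(2 - 6\right) + 4\right) \left(-2\right) = \left(-4 + 4\right) \left(-2\right) = 0 \left(-2\right) = 0$)
$s{\left(\left(-1\right) 11 \right)} \left(-367 + 26 \left(-2\right)\right) = 0 \left(-367 + 26 \left(-2\right)\right) = 0 \left(-367 - 52\right) = 0 \left(-419\right) = 0$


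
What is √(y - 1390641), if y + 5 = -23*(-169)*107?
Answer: I*√974737 ≈ 987.29*I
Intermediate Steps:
y = 415904 (y = -5 - 23*(-169)*107 = -5 + 3887*107 = -5 + 415909 = 415904)
√(y - 1390641) = √(415904 - 1390641) = √(-974737) = I*√974737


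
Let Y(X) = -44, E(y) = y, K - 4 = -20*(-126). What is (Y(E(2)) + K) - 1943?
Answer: 537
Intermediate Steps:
K = 2524 (K = 4 - 20*(-126) = 4 + 2520 = 2524)
(Y(E(2)) + K) - 1943 = (-44 + 2524) - 1943 = 2480 - 1943 = 537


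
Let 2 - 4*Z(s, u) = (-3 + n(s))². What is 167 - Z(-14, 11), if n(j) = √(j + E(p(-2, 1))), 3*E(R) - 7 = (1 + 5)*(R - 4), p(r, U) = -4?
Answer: 971/6 - I*√249/2 ≈ 161.83 - 7.8899*I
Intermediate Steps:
E(R) = -17/3 + 2*R (E(R) = 7/3 + ((1 + 5)*(R - 4))/3 = 7/3 + (6*(-4 + R))/3 = 7/3 + (-24 + 6*R)/3 = 7/3 + (-8 + 2*R) = -17/3 + 2*R)
n(j) = √(-41/3 + j) (n(j) = √(j + (-17/3 + 2*(-4))) = √(j + (-17/3 - 8)) = √(j - 41/3) = √(-41/3 + j))
Z(s, u) = ½ - (-3 + √(-123 + 9*s)/3)²/4
167 - Z(-14, 11) = 167 - (½ - (-9 + √3*√(-41 + 3*(-14)))²/36) = 167 - (½ - (-9 + √3*√(-41 - 42))²/36) = 167 - (½ - (-9 + √3*√(-83))²/36) = 167 - (½ - (-9 + √3*(I*√83))²/36) = 167 - (½ - (-9 + I*√249)²/36) = 167 + (-½ + (-9 + I*√249)²/36) = 333/2 + (-9 + I*√249)²/36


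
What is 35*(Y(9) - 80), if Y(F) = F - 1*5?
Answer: -2660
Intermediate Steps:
Y(F) = -5 + F (Y(F) = F - 5 = -5 + F)
35*(Y(9) - 80) = 35*((-5 + 9) - 80) = 35*(4 - 80) = 35*(-76) = -2660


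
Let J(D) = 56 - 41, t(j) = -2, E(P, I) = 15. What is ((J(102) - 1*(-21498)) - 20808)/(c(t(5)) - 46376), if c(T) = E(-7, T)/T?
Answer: -1410/92767 ≈ -0.015199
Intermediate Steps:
J(D) = 15
c(T) = 15/T
((J(102) - 1*(-21498)) - 20808)/(c(t(5)) - 46376) = ((15 - 1*(-21498)) - 20808)/(15/(-2) - 46376) = ((15 + 21498) - 20808)/(15*(-½) - 46376) = (21513 - 20808)/(-15/2 - 46376) = 705/(-92767/2) = 705*(-2/92767) = -1410/92767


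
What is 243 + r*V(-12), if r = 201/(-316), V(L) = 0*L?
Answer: 243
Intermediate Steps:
V(L) = 0
r = -201/316 (r = 201*(-1/316) = -201/316 ≈ -0.63608)
243 + r*V(-12) = 243 - 201/316*0 = 243 + 0 = 243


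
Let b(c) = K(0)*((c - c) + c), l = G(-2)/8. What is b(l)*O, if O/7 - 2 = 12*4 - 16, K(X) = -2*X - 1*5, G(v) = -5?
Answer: 2975/4 ≈ 743.75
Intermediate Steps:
K(X) = -5 - 2*X (K(X) = -2*X - 5 = -5 - 2*X)
l = -5/8 ≈ -0.62500
O = 238 (O = 14 + 7*(12*4 - 16) = 14 + 7*(48 - 16) = 14 + 7*32 = 14 + 224 = 238)
b(c) = -5*c (b(c) = (-5 - 2*0)*((c - c) + c) = (-5 + 0)*(0 + c) = -5*c)
b(l)*O = -5*(-5/8)*238 = (25/8)*238 = 2975/4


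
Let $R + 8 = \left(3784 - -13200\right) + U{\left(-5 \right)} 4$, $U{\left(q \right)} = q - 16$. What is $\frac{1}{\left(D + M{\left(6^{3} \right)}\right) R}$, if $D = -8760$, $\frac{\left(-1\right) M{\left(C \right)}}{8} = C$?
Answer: $- \frac{1}{177163296} \approx -5.6445 \cdot 10^{-9}$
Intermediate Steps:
$U{\left(q \right)} = -16 + q$
$M{\left(C \right)} = - 8 C$
$R = 16892$ ($R = -8 + \left(\left(3784 - -13200\right) + \left(-16 - 5\right) 4\right) = -8 + \left(\left(3784 + 13200\right) - 84\right) = -8 + \left(16984 - 84\right) = -8 + 16900 = 16892$)
$\frac{1}{\left(D + M{\left(6^{3} \right)}\right) R} = \frac{1}{\left(-8760 - 8 \cdot 6^{3}\right) 16892} = \frac{1}{-8760 - 1728} \cdot \frac{1}{16892} = \frac{1}{-10488} \cdot \frac{1}{16892} = \left(- \frac{1}{10488}\right) \frac{1}{16892} = - \frac{1}{177163296}$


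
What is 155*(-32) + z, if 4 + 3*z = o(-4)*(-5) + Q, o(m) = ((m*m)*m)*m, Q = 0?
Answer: -5388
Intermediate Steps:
o(m) = m**4 (o(m) = (m**2*m)*m = m**3*m = m**4)
z = -428 (z = -4/3 + ((-4)**4*(-5) + 0)/3 = -4/3 + (256*(-5) + 0)/3 = -4/3 + (-1280 + 0)/3 = -4/3 + (1/3)*(-1280) = -4/3 - 1280/3 = -428)
155*(-32) + z = 155*(-32) - 428 = -4960 - 428 = -5388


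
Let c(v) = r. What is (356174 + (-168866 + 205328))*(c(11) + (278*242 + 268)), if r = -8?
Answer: 26517064896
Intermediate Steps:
c(v) = -8
(356174 + (-168866 + 205328))*(c(11) + (278*242 + 268)) = (356174 + (-168866 + 205328))*(-8 + (278*242 + 268)) = (356174 + 36462)*(-8 + (67276 + 268)) = 392636*(-8 + 67544) = 392636*67536 = 26517064896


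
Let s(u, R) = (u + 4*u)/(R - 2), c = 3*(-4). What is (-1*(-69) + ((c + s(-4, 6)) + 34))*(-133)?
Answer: -11438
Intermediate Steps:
c = -12
s(u, R) = 5*u/(-2 + R) (s(u, R) = (5*u)/(-2 + R) = 5*u/(-2 + R))
(-1*(-69) + ((c + s(-4, 6)) + 34))*(-133) = (-1*(-69) + ((-12 + 5*(-4)/(-2 + 6)) + 34))*(-133) = (69 + ((-12 + 5*(-4)/4) + 34))*(-133) = (69 + ((-12 + 5*(-4)*(1/4)) + 34))*(-133) = (69 + ((-12 - 5) + 34))*(-133) = (69 + (-17 + 34))*(-133) = (69 + 17)*(-133) = 86*(-133) = -11438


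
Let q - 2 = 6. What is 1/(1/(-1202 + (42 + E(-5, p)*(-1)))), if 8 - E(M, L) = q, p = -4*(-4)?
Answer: -1160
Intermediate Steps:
q = 8 (q = 2 + 6 = 8)
p = 16
E(M, L) = 0 (E(M, L) = 8 - 1*8 = 8 - 8 = 0)
1/(1/(-1202 + (42 + E(-5, p)*(-1)))) = 1/(1/(-1202 + (42 + 0*(-1)))) = 1/(1/(-1202 + (42 + 0))) = 1/(1/(-1202 + 42)) = 1/(1/(-1160)) = 1/(-1/1160) = -1160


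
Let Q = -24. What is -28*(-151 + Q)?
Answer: 4900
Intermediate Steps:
-28*(-151 + Q) = -28*(-151 - 24) = -28*(-175) = 4900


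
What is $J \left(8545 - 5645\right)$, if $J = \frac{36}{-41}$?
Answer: $- \frac{104400}{41} \approx -2546.3$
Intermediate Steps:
$J = - \frac{36}{41}$ ($J = 36 \left(- \frac{1}{41}\right) = - \frac{36}{41} \approx -0.87805$)
$J \left(8545 - 5645\right) = - \frac{36 \left(8545 - 5645\right)}{41} = \left(- \frac{36}{41}\right) 2900 = - \frac{104400}{41}$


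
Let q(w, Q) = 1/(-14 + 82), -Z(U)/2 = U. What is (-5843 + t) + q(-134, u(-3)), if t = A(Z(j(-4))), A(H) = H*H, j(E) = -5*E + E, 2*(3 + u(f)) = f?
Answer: -327691/68 ≈ -4819.0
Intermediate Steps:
u(f) = -3 + f/2
j(E) = -4*E
Z(U) = -2*U
A(H) = H**2
t = 1024 (t = (-(-8)*(-4))**2 = (-2*16)**2 = (-32)**2 = 1024)
q(w, Q) = 1/68
(-5843 + t) + q(-134, u(-3)) = (-5843 + 1024) + 1/68 = -4819 + 1/68 = -327691/68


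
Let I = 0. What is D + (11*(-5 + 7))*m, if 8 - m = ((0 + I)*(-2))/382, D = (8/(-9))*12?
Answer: 496/3 ≈ 165.33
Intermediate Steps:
D = -32/3 (D = (8*(-1/9))*12 = -8/9*12 = -32/3 ≈ -10.667)
m = 8 (m = 8 - (0 + 0)*(-2)/382 = 8 - 0*(-2)/382 = 8 - 0/382 = 8 - 1*0 = 8 + 0 = 8)
D + (11*(-5 + 7))*m = -32/3 + (11*(-5 + 7))*8 = -32/3 + (11*2)*8 = -32/3 + 22*8 = -32/3 + 176 = 496/3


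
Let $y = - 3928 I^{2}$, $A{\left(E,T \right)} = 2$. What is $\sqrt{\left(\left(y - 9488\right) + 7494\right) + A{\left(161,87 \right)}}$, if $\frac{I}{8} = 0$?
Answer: $2 i \sqrt{498} \approx 44.632 i$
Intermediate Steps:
$I = 0$ ($I = 8 \cdot 0 = 0$)
$y = 0$ ($y = - 3928 \cdot 0^{2} = \left(-3928\right) 0 = 0$)
$\sqrt{\left(\left(y - 9488\right) + 7494\right) + A{\left(161,87 \right)}} = \sqrt{\left(\left(0 - 9488\right) + 7494\right) + 2} = \sqrt{\left(-9488 + 7494\right) + 2} = \sqrt{-1994 + 2} = \sqrt{-1992} = 2 i \sqrt{498}$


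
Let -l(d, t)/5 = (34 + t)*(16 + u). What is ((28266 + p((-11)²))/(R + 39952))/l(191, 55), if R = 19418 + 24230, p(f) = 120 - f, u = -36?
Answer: 5653/148808000 ≈ 3.7989e-5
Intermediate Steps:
l(d, t) = 3400 + 100*t (l(d, t) = -5*(34 + t)*(16 - 36) = -5*(34 + t)*(-20) = -5*(-680 - 20*t) = 3400 + 100*t)
R = 43648
((28266 + p((-11)²))/(R + 39952))/l(191, 55) = ((28266 + (120 - 1*(-11)²))/(43648 + 39952))/(3400 + 100*55) = ((28266 + (120 - 1*121))/83600)/(3400 + 5500) = ((28266 + (120 - 121))*(1/83600))/8900 = ((28266 - 1)*(1/83600))*(1/8900) = (28265*(1/83600))*(1/8900) = (5653/16720)*(1/8900) = 5653/148808000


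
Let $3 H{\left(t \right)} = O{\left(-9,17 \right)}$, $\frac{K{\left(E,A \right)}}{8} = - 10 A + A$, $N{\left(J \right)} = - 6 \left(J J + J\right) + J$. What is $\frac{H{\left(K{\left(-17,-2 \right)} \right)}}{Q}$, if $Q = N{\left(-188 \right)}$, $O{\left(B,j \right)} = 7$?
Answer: $- \frac{7}{633372} \approx -1.1052 \cdot 10^{-5}$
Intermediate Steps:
$N{\left(J \right)} = - 6 J^{2} - 5 J$ ($N{\left(J \right)} = - 6 \left(J^{2} + J\right) + J = - 6 \left(J + J^{2}\right) + J = \left(- 6 J - 6 J^{2}\right) + J = - 6 J^{2} - 5 J$)
$K{\left(E,A \right)} = - 72 A$ ($K{\left(E,A \right)} = 8 \left(- 10 A + A\right) = 8 \left(- 9 A\right) = - 72 A$)
$H{\left(t \right)} = \frac{7}{3}$ ($H{\left(t \right)} = \frac{1}{3} \cdot 7 = \frac{7}{3}$)
$Q = -211124$ ($Q = \left(-1\right) \left(-188\right) \left(5 + 6 \left(-188\right)\right) = \left(-1\right) \left(-188\right) \left(5 - 1128\right) = \left(-1\right) \left(-188\right) \left(-1123\right) = -211124$)
$\frac{H{\left(K{\left(-17,-2 \right)} \right)}}{Q} = \frac{7}{3 \left(-211124\right)} = \frac{7}{3} \left(- \frac{1}{211124}\right) = - \frac{7}{633372}$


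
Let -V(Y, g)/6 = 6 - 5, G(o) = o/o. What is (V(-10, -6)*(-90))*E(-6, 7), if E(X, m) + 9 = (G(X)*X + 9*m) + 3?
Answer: 27540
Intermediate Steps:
G(o) = 1
V(Y, g) = -6 (V(Y, g) = -6*(6 - 5) = -6*1 = -6)
E(X, m) = -6 + X + 9*m (E(X, m) = -9 + ((1*X + 9*m) + 3) = -9 + ((X + 9*m) + 3) = -9 + (3 + X + 9*m) = -6 + X + 9*m)
(V(-10, -6)*(-90))*E(-6, 7) = (-6*(-90))*(-6 - 6 + 9*7) = 540*(-6 - 6 + 63) = 540*51 = 27540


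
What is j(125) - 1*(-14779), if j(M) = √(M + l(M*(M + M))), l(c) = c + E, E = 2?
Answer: 14779 + √31377 ≈ 14956.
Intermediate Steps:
l(c) = 2 + c (l(c) = c + 2 = 2 + c)
j(M) = √(2 + M + 2*M²) (j(M) = √(M + (2 + M*(M + M))) = √(M + (2 + M*(2*M))) = √(M + (2 + 2*M²)) = √(2 + M + 2*M²))
j(125) - 1*(-14779) = √(2 + 125 + 2*125²) - 1*(-14779) = √(2 + 125 + 2*15625) + 14779 = √(2 + 125 + 31250) + 14779 = √31377 + 14779 = 14779 + √31377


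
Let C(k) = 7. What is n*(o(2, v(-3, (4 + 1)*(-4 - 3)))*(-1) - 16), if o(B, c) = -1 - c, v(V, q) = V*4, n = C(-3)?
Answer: -189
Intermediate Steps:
n = 7
v(V, q) = 4*V
n*(o(2, v(-3, (4 + 1)*(-4 - 3)))*(-1) - 16) = 7*((-1 - 4*(-3))*(-1) - 16) = 7*((-1 - 1*(-12))*(-1) - 16) = 7*((-1 + 12)*(-1) - 16) = 7*(11*(-1) - 16) = 7*(-11 - 16) = 7*(-27) = -189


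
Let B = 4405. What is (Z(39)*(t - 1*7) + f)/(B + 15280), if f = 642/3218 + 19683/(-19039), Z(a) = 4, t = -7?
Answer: -1741048484/603025388435 ≈ -0.0028872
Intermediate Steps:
f = -25558428/30633751 (f = 642*(1/3218) + 19683*(-1/19039) = 321/1609 - 19683/19039 = -25558428/30633751 ≈ -0.83432)
(Z(39)*(t - 1*7) + f)/(B + 15280) = (4*(-7 - 1*7) - 25558428/30633751)/(4405 + 15280) = (4*(-7 - 7) - 25558428/30633751)/19685 = (4*(-14) - 25558428/30633751)*(1/19685) = (-56 - 25558428/30633751)*(1/19685) = -1741048484/30633751*1/19685 = -1741048484/603025388435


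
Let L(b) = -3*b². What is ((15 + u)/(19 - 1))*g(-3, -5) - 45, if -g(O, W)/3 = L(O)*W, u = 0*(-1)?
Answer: -765/2 ≈ -382.50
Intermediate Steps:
u = 0
g(O, W) = 9*W*O² (g(O, W) = -3*(-3*O²)*W = -(-9)*W*O² = 9*W*O²)
((15 + u)/(19 - 1))*g(-3, -5) - 45 = ((15 + 0)/(19 - 1))*(9*(-5)*(-3)²) - 45 = (15/18)*(9*(-5)*9) - 45 = (15*(1/18))*(-405) - 45 = (⅚)*(-405) - 45 = -675/2 - 45 = -765/2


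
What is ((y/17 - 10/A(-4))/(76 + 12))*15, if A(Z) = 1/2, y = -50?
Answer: -2925/748 ≈ -3.9104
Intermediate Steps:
A(Z) = 1/2
((y/17 - 10/A(-4))/(76 + 12))*15 = ((-50/17 - 10/1/2)/(76 + 12))*15 = ((-50*1/17 - 10*2)/88)*15 = ((-50/17 - 20)/88)*15 = ((1/88)*(-390/17))*15 = -195/748*15 = -2925/748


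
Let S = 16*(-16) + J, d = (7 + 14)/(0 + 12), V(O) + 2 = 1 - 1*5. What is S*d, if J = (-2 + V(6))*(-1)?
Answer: -434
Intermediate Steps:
V(O) = -6 (V(O) = -2 + (1 - 1*5) = -2 + (1 - 5) = -2 - 4 = -6)
J = 8 (J = (-2 - 6)*(-1) = -8*(-1) = 8)
d = 7/4 (d = 21/12 = 21*(1/12) = 7/4 ≈ 1.7500)
S = -248 (S = 16*(-16) + 8 = -256 + 8 = -248)
S*d = -248*7/4 = -434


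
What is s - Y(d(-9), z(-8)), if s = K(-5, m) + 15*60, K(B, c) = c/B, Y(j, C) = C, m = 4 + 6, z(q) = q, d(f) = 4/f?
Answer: 906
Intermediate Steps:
m = 10
s = 898 (s = 10/(-5) + 15*60 = 10*(-⅕) + 900 = -2 + 900 = 898)
s - Y(d(-9), z(-8)) = 898 - 1*(-8) = 898 + 8 = 906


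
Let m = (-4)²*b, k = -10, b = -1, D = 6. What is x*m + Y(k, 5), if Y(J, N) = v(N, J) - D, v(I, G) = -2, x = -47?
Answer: 744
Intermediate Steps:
m = -16 (m = (-4)²*(-1) = 16*(-1) = -16)
Y(J, N) = -8 (Y(J, N) = -2 - 1*6 = -2 - 6 = -8)
x*m + Y(k, 5) = -47*(-16) - 8 = 752 - 8 = 744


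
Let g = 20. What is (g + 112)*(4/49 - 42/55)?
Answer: -22056/245 ≈ -90.025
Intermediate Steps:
(g + 112)*(4/49 - 42/55) = (20 + 112)*(4/49 - 42/55) = 132*(4*(1/49) - 42*1/55) = 132*(4/49 - 42/55) = 132*(-1838/2695) = -22056/245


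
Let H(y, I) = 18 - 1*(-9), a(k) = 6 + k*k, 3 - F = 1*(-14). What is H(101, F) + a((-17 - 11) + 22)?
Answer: 69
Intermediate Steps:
F = 17 (F = 3 - (-14) = 3 - 1*(-14) = 3 + 14 = 17)
a(k) = 6 + k²
H(y, I) = 27 (H(y, I) = 18 + 9 = 27)
H(101, F) + a((-17 - 11) + 22) = 27 + (6 + ((-17 - 11) + 22)²) = 27 + (6 + (-28 + 22)²) = 27 + (6 + (-6)²) = 27 + (6 + 36) = 27 + 42 = 69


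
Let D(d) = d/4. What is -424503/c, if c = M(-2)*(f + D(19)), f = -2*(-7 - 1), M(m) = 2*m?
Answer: 424503/83 ≈ 5114.5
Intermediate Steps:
D(d) = d/4 (D(d) = d*(¼) = d/4)
f = 16 (f = -2*(-8) = 16)
c = -83 (c = (2*(-2))*(16 + (¼)*19) = -4*(16 + 19/4) = -4*83/4 = -83)
-424503/c = -424503/(-83) = -424503*(-1/83) = 424503/83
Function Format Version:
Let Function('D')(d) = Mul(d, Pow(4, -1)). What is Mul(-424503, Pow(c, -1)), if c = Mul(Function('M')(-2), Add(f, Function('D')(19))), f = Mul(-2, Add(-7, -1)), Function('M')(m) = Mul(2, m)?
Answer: Rational(424503, 83) ≈ 5114.5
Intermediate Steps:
Function('D')(d) = Mul(Rational(1, 4), d) (Function('D')(d) = Mul(d, Rational(1, 4)) = Mul(Rational(1, 4), d))
f = 16 (f = Mul(-2, -8) = 16)
c = -83 (c = Mul(Mul(2, -2), Add(16, Mul(Rational(1, 4), 19))) = Mul(-4, Add(16, Rational(19, 4))) = Mul(-4, Rational(83, 4)) = -83)
Mul(-424503, Pow(c, -1)) = Mul(-424503, Pow(-83, -1)) = Mul(-424503, Rational(-1, 83)) = Rational(424503, 83)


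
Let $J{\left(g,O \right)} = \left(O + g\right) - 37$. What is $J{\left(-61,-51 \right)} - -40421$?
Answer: $40272$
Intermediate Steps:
$J{\left(g,O \right)} = -37 + O + g$
$J{\left(-61,-51 \right)} - -40421 = \left(-37 - 51 - 61\right) - -40421 = -149 + 40421 = 40272$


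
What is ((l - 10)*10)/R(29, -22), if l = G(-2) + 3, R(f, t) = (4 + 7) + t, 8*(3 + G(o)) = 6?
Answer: 185/22 ≈ 8.4091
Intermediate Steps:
G(o) = -9/4 (G(o) = -3 + (⅛)*6 = -3 + ¾ = -9/4)
R(f, t) = 11 + t
l = ¾ (l = -9/4 + 3 = ¾ ≈ 0.75000)
((l - 10)*10)/R(29, -22) = ((¾ - 10)*10)/(11 - 22) = -37/4*10/(-11) = -185/2*(-1/11) = 185/22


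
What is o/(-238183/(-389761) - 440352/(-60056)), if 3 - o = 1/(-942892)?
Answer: 8276527377310879/21914737601114380 ≈ 0.37767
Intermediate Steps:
o = 2828677/942892 (o = 3 - 1/(-942892) = 3 - 1*(-1/942892) = 3 + 1/942892 = 2828677/942892 ≈ 3.0000)
o/(-238183/(-389761) - 440352/(-60056)) = 2828677/(942892*(-238183/(-389761) - 440352/(-60056))) = 2828677/(942892*(-238183*(-1/389761) - 440352*(-1/60056))) = 2828677/(942892*(238183/389761 + 55044/7507)) = 2828677/(942892*(23242044265/2925935827)) = (2828677/942892)*(2925935827/23242044265) = 8276527377310879/21914737601114380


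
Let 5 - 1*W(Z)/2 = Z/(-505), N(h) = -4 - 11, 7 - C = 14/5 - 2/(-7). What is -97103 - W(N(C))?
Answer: -9808407/101 ≈ -97113.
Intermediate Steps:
C = 137/35 (C = 7 - (14/5 - 2/(-7)) = 7 - (14*(1/5) - 2*(-1/7)) = 7 - (14/5 + 2/7) = 7 - 1*108/35 = 7 - 108/35 = 137/35 ≈ 3.9143)
N(h) = -15
W(Z) = 10 + 2*Z/505 (W(Z) = 10 - 2*Z/(-505) = 10 - 2*Z*(-1)/505 = 10 - (-2)*Z/505 = 10 + 2*Z/505)
-97103 - W(N(C)) = -97103 - (10 + (2/505)*(-15)) = -97103 - (10 - 6/101) = -97103 - 1*1004/101 = -97103 - 1004/101 = -9808407/101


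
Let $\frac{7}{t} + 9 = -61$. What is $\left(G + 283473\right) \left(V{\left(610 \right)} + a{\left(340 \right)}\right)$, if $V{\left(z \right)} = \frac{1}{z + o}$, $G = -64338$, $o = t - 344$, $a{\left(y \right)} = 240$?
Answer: $\frac{139845382950}{2659} \approx 5.2593 \cdot 10^{7}$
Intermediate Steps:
$t = - \frac{1}{10}$ ($t = \frac{7}{-9 - 61} = \frac{7}{-70} = 7 \left(- \frac{1}{70}\right) = - \frac{1}{10} \approx -0.1$)
$o = - \frac{3441}{10}$ ($o = - \frac{1}{10} - 344 = - \frac{3441}{10} \approx -344.1$)
$V{\left(z \right)} = \frac{1}{- \frac{3441}{10} + z}$ ($V{\left(z \right)} = \frac{1}{z - \frac{3441}{10}} = \frac{1}{- \frac{3441}{10} + z}$)
$\left(G + 283473\right) \left(V{\left(610 \right)} + a{\left(340 \right)}\right) = \left(-64338 + 283473\right) \left(\frac{10}{-3441 + 10 \cdot 610} + 240\right) = 219135 \left(\frac{10}{-3441 + 6100} + 240\right) = 219135 \left(\frac{10}{2659} + 240\right) = 219135 \cdot \frac{638170}{2659} = \frac{139845382950}{2659}$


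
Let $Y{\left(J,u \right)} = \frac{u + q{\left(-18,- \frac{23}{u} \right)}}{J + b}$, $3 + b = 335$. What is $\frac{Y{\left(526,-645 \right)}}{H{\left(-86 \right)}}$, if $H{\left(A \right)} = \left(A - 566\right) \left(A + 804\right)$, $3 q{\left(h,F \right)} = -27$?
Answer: $\frac{109}{66943448} \approx 1.6282 \cdot 10^{-6}$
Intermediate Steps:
$b = 332$ ($b = -3 + 335 = 332$)
$q{\left(h,F \right)} = -9$ ($q{\left(h,F \right)} = \frac{1}{3} \left(-27\right) = -9$)
$H{\left(A \right)} = \left(-566 + A\right) \left(804 + A\right)$
$Y{\left(J,u \right)} = \frac{-9 + u}{332 + J}$ ($Y{\left(J,u \right)} = \frac{u - 9}{J + 332} = \frac{-9 + u}{332 + J}$)
$\frac{Y{\left(526,-645 \right)}}{H{\left(-86 \right)}} = \frac{\frac{1}{332 + 526} \left(-9 - 645\right)}{-455064 + \left(-86\right)^{2} + 238 \left(-86\right)} = \frac{\frac{1}{858} \left(-654\right)}{-455064 + 7396 - 20468} = \frac{\frac{1}{858} \left(-654\right)}{-468136} = \left(- \frac{109}{143}\right) \left(- \frac{1}{468136}\right) = \frac{109}{66943448}$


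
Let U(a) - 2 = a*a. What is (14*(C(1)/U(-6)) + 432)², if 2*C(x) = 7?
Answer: 271096225/1444 ≈ 1.8774e+5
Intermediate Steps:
C(x) = 7/2 (C(x) = (½)*7 = 7/2)
U(a) = 2 + a² (U(a) = 2 + a*a = 2 + a²)
(14*(C(1)/U(-6)) + 432)² = (14*(7/(2*(2 + (-6)²))) + 432)² = (14*(7/(2*(2 + 36))) + 432)² = (14*((7/2)/38) + 432)² = (14*((7/2)*(1/38)) + 432)² = (14*(7/76) + 432)² = (49/38 + 432)² = (16465/38)² = 271096225/1444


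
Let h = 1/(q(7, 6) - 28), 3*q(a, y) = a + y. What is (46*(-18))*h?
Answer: 2484/71 ≈ 34.986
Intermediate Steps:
q(a, y) = a/3 + y/3 (q(a, y) = (a + y)/3 = a/3 + y/3)
h = -3/71 (h = 1/(((⅓)*7 + (⅓)*6) - 28) = 1/((7/3 + 2) - 28) = 1/(13/3 - 28) = 1/(-71/3) = -3/71 ≈ -0.042253)
(46*(-18))*h = (46*(-18))*(-3/71) = -828*(-3/71) = 2484/71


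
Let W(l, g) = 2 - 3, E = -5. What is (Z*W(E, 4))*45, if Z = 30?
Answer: -1350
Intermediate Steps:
W(l, g) = -1
(Z*W(E, 4))*45 = (30*(-1))*45 = -30*45 = -1350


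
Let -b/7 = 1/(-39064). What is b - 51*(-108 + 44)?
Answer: 127504903/39064 ≈ 3264.0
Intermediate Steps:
b = 7/39064 (b = -7/(-39064) = -7*(-1/39064) = 7/39064 ≈ 0.00017919)
b - 51*(-108 + 44) = 7/39064 - 51*(-108 + 44) = 7/39064 - 51*(-64) = 7/39064 - 1*(-3264) = 7/39064 + 3264 = 127504903/39064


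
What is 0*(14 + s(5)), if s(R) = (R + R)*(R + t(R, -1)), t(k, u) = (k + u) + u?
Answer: 0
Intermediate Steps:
t(k, u) = k + 2*u
s(R) = 2*R*(-2 + 2*R) (s(R) = (R + R)*(R + (R + 2*(-1))) = (2*R)*(R + (R - 2)) = (2*R)*(R + (-2 + R)) = (2*R)*(-2 + 2*R) = 2*R*(-2 + 2*R))
0*(14 + s(5)) = 0*(14 + 4*5*(-1 + 5)) = 0*(14 + 4*5*4) = 0*(14 + 80) = 0*94 = 0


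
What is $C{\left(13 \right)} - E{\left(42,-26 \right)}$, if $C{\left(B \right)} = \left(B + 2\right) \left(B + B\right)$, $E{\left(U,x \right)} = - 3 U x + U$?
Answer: $-2928$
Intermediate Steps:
$E{\left(U,x \right)} = U - 3 U x$ ($E{\left(U,x \right)} = - 3 U x + U = U - 3 U x$)
$C{\left(B \right)} = 2 B \left(2 + B\right)$ ($C{\left(B \right)} = \left(2 + B\right) 2 B = 2 B \left(2 + B\right)$)
$C{\left(13 \right)} - E{\left(42,-26 \right)} = 2 \cdot 13 \left(2 + 13\right) - 42 \left(1 - -78\right) = 2 \cdot 13 \cdot 15 - 42 \left(1 + 78\right) = 390 - 42 \cdot 79 = 390 - 3318 = -2928$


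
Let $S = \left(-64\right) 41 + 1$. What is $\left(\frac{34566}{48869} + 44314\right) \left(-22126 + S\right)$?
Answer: $- \frac{53596816326568}{48869} \approx -1.0967 \cdot 10^{9}$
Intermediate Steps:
$S = -2623$ ($S = -2624 + 1 = -2623$)
$\left(\frac{34566}{48869} + 44314\right) \left(-22126 + S\right) = \left(\frac{34566}{48869} + 44314\right) \left(-22126 - 2623\right) = \left(34566 \cdot \frac{1}{48869} + 44314\right) \left(-24749\right) = \left(\frac{34566}{48869} + 44314\right) \left(-24749\right) = \frac{2165615432}{48869} \left(-24749\right) = - \frac{53596816326568}{48869}$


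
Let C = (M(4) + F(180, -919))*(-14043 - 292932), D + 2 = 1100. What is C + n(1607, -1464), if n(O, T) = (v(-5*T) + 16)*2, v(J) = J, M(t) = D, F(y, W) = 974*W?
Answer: 274438120472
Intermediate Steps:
D = 1098 (D = -2 + 1100 = 1098)
M(t) = 1098
C = 274438105800 (C = (1098 + 974*(-919))*(-14043 - 292932) = (1098 - 895106)*(-306975) = -894008*(-306975) = 274438105800)
n(O, T) = 32 - 10*T (n(O, T) = (-5*T + 16)*2 = (16 - 5*T)*2 = 32 - 10*T)
C + n(1607, -1464) = 274438105800 + (32 - 10*(-1464)) = 274438105800 + (32 + 14640) = 274438105800 + 14672 = 274438120472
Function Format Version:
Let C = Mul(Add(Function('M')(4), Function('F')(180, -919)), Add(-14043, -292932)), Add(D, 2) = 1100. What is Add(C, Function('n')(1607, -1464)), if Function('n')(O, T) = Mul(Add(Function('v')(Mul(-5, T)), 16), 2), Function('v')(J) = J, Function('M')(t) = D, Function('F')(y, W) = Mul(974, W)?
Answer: 274438120472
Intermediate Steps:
D = 1098 (D = Add(-2, 1100) = 1098)
Function('M')(t) = 1098
C = 274438105800 (C = Mul(Add(1098, Mul(974, -919)), Add(-14043, -292932)) = Mul(Add(1098, -895106), -306975) = Mul(-894008, -306975) = 274438105800)
Function('n')(O, T) = Add(32, Mul(-10, T)) (Function('n')(O, T) = Mul(Add(Mul(-5, T), 16), 2) = Mul(Add(16, Mul(-5, T)), 2) = Add(32, Mul(-10, T)))
Add(C, Function('n')(1607, -1464)) = Add(274438105800, Add(32, Mul(-10, -1464))) = Add(274438105800, Add(32, 14640)) = Add(274438105800, 14672) = 274438120472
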